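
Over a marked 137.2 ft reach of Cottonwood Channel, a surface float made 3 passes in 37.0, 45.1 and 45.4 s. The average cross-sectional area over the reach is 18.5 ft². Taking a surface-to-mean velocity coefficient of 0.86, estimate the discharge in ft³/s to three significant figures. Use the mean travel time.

51.4 ft³/s

t̄ = (37.0 + 45.1 + 45.4) / 3 = 42.5 s
v_surface = L / t̄ = 137.2 / 42.5 = 3.228 ft/s
v_mean = 0.86 × 3.228 = 2.776 ft/s
Q = A × v_mean = 18.5 × 2.776 = 51.36 ft³/s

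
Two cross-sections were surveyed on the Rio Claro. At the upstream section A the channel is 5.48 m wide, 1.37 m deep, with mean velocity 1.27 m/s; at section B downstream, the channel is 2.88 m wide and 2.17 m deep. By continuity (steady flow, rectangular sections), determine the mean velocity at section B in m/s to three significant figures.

Q = A₁V₁ = (5.48×1.37) × 1.27 = 9.535 m³/s
A₂ = 2.88 × 2.17 = 6.250 m²
V₂ = Q/A₂ = 9.535/6.250 = 1.526 m/s

1.53 m/s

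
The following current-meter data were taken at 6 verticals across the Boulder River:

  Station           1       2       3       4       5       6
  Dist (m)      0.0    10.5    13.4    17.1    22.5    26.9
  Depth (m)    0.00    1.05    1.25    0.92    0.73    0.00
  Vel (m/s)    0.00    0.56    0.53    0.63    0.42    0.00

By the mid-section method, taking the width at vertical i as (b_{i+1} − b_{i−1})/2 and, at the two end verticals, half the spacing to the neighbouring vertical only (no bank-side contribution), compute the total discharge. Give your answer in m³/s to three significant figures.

w_2 = (13.4 − 0.0)/2 = 6.7 m; q_2 = 0.56 × 1.05 × 6.7 = 3.940 m³/s
w_3 = (17.1 − 10.5)/2 = 3.3 m; q_3 = 0.53 × 1.25 × 3.3 = 2.186 m³/s
w_4 = (22.5 − 13.4)/2 = 4.55 m; q_4 = 0.63 × 0.92 × 4.55 = 2.637 m³/s
w_5 = (26.9 − 17.1)/2 = 4.9 m; q_5 = 0.42 × 0.73 × 4.9 = 1.502 m³/s
Stations 1, 6 contribute zero (depth or velocity is 0).
Q = Σ qᵢ = 10.27 m³/s

10.3 m³/s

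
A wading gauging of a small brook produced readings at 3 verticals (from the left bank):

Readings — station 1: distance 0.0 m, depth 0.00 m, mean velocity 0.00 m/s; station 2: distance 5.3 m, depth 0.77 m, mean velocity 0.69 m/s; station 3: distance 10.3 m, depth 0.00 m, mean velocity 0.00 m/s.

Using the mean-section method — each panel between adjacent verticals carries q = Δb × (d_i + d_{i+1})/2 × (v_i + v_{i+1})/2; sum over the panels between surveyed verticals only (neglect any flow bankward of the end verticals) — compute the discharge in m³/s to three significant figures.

1.37 m³/s

Panel 1-2: Δb = 5.3 m, d̄ = (0.00+0.77)/2 = 0.385, v̄ = (0.00+0.69)/2 = 0.345 → q = 5.3×0.385×0.345 = 0.7040 m³/s
Panel 2-3: Δb = 5 m, d̄ = (0.77+0.00)/2 = 0.385, v̄ = (0.69+0.00)/2 = 0.345 → q = 5×0.385×0.345 = 0.6641 m³/s
Q = Σ q = 1.368 m³/s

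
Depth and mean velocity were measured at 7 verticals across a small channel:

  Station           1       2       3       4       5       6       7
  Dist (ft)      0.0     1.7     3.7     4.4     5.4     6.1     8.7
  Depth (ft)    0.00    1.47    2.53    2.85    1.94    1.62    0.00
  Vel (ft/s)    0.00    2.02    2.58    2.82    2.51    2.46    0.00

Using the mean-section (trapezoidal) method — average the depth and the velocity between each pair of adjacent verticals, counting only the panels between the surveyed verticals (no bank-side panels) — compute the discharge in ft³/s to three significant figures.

Panel 1-2: Δb = 1.7 ft, d̄ = (0.00+1.47)/2 = 0.735, v̄ = (0.00+2.02)/2 = 1.01 → q = 1.7×0.735×1.01 = 1.262 ft³/s
Panel 2-3: Δb = 2 ft, d̄ = (1.47+2.53)/2 = 2, v̄ = (2.02+2.58)/2 = 2.3 → q = 2×2×2.3 = 9.200 ft³/s
Panel 3-4: Δb = 0.7 ft, d̄ = (2.53+2.85)/2 = 2.69, v̄ = (2.58+2.82)/2 = 2.7 → q = 0.7×2.69×2.7 = 5.084 ft³/s
Panel 4-5: Δb = 1 ft, d̄ = (2.85+1.94)/2 = 2.395, v̄ = (2.82+2.51)/2 = 2.665 → q = 1×2.395×2.665 = 6.383 ft³/s
Panel 5-6: Δb = 0.7 ft, d̄ = (1.94+1.62)/2 = 1.78, v̄ = (2.51+2.46)/2 = 2.485 → q = 0.7×1.78×2.485 = 3.096 ft³/s
Panel 6-7: Δb = 2.6 ft, d̄ = (1.62+0.00)/2 = 0.81, v̄ = (2.46+0.00)/2 = 1.23 → q = 2.6×0.81×1.23 = 2.590 ft³/s
Q = Σ q = 27.62 ft³/s

27.6 ft³/s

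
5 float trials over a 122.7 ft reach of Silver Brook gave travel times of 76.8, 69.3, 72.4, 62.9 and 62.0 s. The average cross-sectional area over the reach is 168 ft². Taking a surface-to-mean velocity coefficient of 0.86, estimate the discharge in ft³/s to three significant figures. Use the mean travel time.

t̄ = (76.8 + 69.3 + 72.4 + 62.9 + 62.0) / 5 = 68.68 s
v_surface = L / t̄ = 122.7 / 68.68 = 1.787 ft/s
v_mean = 0.86 × 1.787 = 1.536 ft/s
Q = A × v_mean = 168 × 1.536 = 258.1 ft³/s

258 ft³/s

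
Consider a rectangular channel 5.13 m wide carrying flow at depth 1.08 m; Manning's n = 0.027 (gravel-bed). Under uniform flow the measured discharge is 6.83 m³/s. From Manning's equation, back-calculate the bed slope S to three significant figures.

0.00160

A = b·y = 5.13 × 1.08 = 5.540 m²
P = b + 2y = 5.13 + 2×1.08 = 7.290 m
R = A/P = 5.540/7.290 = 0.7600 m
S = (Q·n / (1·A·R^(2/3)))² = (6.83×0.027 / (1×5.540×0.8328))² = 0.001597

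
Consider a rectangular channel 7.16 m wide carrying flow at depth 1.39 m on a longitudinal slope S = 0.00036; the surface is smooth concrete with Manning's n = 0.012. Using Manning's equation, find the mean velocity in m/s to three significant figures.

1.58 m/s

A = b·y = 7.16 × 1.39 = 9.952 m²
P = b + 2y = 7.16 + 2×1.39 = 9.940 m
R = A/P = 9.952/9.940 = 1.001 m
Q = (1/n)·A·R^(2/3)·S^(1/2) = (1/0.012) × 9.952 × 1.001^(2/3) × 0.00036^(1/2) = 15.75 m³/s
V = Q/A = 15.75/9.952 = 1.582 m/s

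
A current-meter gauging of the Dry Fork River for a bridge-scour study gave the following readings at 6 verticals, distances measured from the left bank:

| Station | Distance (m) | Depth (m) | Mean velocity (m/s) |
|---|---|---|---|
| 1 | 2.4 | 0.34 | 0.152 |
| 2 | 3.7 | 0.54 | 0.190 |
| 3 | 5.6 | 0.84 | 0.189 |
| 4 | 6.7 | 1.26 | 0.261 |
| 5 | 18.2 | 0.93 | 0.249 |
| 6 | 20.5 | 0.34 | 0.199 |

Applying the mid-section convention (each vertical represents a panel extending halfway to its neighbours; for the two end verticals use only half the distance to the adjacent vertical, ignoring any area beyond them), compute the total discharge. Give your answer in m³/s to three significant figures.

4.18 m³/s

w_1 = (3.7 − 2.4)/2 = 0.65 m; q_1 = 0.152 × 0.34 × 0.65 = 0.03359 m³/s
w_2 = (5.6 − 2.4)/2 = 1.6 m; q_2 = 0.190 × 0.54 × 1.6 = 0.1642 m³/s
w_3 = (6.7 − 3.7)/2 = 1.5 m; q_3 = 0.189 × 0.84 × 1.5 = 0.2381 m³/s
w_4 = (18.2 − 5.6)/2 = 6.3 m; q_4 = 0.261 × 1.26 × 6.3 = 2.072 m³/s
w_5 = (20.5 − 6.7)/2 = 6.9 m; q_5 = 0.249 × 0.93 × 6.9 = 1.598 m³/s
w_6 = (20.5 − 18.2)/2 = 1.15 m; q_6 = 0.199 × 0.34 × 1.15 = 0.07781 m³/s
Q = Σ qᵢ = 4.183 m³/s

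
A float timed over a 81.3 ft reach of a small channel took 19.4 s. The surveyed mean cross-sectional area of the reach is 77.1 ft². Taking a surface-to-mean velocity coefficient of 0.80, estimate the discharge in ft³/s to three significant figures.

258 ft³/s

v_surface = L / t̄ = 81.3 / 19.4 = 4.191 ft/s
v_mean = 0.80 × 4.191 = 3.353 ft/s
Q = A × v_mean = 77.1 × 3.353 = 258.5 ft³/s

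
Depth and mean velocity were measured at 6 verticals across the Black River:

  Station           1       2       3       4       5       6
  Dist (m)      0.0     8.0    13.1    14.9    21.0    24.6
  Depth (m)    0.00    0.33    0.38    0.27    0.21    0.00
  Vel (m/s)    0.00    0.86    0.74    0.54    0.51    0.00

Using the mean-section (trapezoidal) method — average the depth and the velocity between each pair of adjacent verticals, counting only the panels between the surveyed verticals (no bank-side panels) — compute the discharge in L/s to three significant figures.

3260 L/s

Panel 1-2: Δb = 8 m, d̄ = (0.00+0.33)/2 = 0.165, v̄ = (0.00+0.86)/2 = 0.43 → q = 8×0.165×0.43 = 0.5676 m³/s
Panel 2-3: Δb = 5.1 m, d̄ = (0.33+0.38)/2 = 0.355, v̄ = (0.86+0.74)/2 = 0.8 → q = 5.1×0.355×0.8 = 1.448 m³/s
Panel 3-4: Δb = 1.8 m, d̄ = (0.38+0.27)/2 = 0.325, v̄ = (0.74+0.54)/2 = 0.64 → q = 1.8×0.325×0.64 = 0.3744 m³/s
Panel 4-5: Δb = 6.1 m, d̄ = (0.27+0.21)/2 = 0.24, v̄ = (0.54+0.51)/2 = 0.525 → q = 6.1×0.24×0.525 = 0.7686 m³/s
Panel 5-6: Δb = 3.6 m, d̄ = (0.21+0.00)/2 = 0.105, v̄ = (0.51+0.00)/2 = 0.255 → q = 3.6×0.105×0.255 = 0.09639 m³/s
Q = Σ q = 3.255 m³/s
= 3.255 × 1000 = 3255 L/s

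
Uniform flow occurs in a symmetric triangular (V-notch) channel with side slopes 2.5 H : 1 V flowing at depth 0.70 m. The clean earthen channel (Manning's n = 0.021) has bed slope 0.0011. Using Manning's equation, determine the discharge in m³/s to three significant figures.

0.914 m³/s

A = z·y² = 2.5×0.70² = 1.225 m²
P = 2y√(1+z²) = 2×0.70×√(1+2.5²) = 3.770 m
R = A/P = 1.225/3.770 = 0.3250 m
Q = (1/n)·A·R^(2/3)·S^(1/2) = (1/0.021) × 1.225 × 0.3250^(2/3) × 0.0011^(1/2) = 0.9145 m³/s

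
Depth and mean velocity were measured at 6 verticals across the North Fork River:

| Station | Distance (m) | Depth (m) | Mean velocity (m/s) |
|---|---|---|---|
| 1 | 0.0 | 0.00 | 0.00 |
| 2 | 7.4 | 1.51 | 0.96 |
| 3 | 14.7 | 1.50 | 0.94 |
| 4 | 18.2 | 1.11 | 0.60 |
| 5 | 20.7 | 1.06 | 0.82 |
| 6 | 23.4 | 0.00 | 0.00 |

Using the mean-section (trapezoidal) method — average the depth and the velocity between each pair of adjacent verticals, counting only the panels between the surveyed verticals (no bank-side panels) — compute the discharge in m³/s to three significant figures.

19.1 m³/s

Panel 1-2: Δb = 7.4 m, d̄ = (0.00+1.51)/2 = 0.755, v̄ = (0.00+0.96)/2 = 0.48 → q = 7.4×0.755×0.48 = 2.682 m³/s
Panel 2-3: Δb = 7.3 m, d̄ = (1.51+1.50)/2 = 1.505, v̄ = (0.96+0.94)/2 = 0.95 → q = 7.3×1.505×0.95 = 10.44 m³/s
Panel 3-4: Δb = 3.5 m, d̄ = (1.50+1.11)/2 = 1.305, v̄ = (0.94+0.60)/2 = 0.77 → q = 3.5×1.305×0.77 = 3.517 m³/s
Panel 4-5: Δb = 2.5 m, d̄ = (1.11+1.06)/2 = 1.085, v̄ = (0.60+0.82)/2 = 0.71 → q = 2.5×1.085×0.71 = 1.926 m³/s
Panel 5-6: Δb = 2.7 m, d̄ = (1.06+0.00)/2 = 0.53, v̄ = (0.82+0.00)/2 = 0.41 → q = 2.7×0.53×0.41 = 0.5867 m³/s
Q = Σ q = 19.15 m³/s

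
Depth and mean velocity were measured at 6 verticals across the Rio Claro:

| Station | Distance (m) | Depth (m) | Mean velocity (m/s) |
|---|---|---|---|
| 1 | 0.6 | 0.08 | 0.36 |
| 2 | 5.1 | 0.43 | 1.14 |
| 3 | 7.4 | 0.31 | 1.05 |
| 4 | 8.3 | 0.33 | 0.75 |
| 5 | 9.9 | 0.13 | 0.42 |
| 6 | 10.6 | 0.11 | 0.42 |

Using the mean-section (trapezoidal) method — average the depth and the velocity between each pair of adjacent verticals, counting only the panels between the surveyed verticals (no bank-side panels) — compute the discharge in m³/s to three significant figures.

Panel 1-2: Δb = 4.5 m, d̄ = (0.08+0.43)/2 = 0.255, v̄ = (0.36+1.14)/2 = 0.75 → q = 4.5×0.255×0.75 = 0.8606 m³/s
Panel 2-3: Δb = 2.3 m, d̄ = (0.43+0.31)/2 = 0.37, v̄ = (1.14+1.05)/2 = 1.095 → q = 2.3×0.37×1.095 = 0.9318 m³/s
Panel 3-4: Δb = 0.9 m, d̄ = (0.31+0.33)/2 = 0.32, v̄ = (1.05+0.75)/2 = 0.9 → q = 0.9×0.32×0.9 = 0.2592 m³/s
Panel 4-5: Δb = 1.6 m, d̄ = (0.33+0.13)/2 = 0.23, v̄ = (0.75+0.42)/2 = 0.585 → q = 1.6×0.23×0.585 = 0.2153 m³/s
Panel 5-6: Δb = 0.7 m, d̄ = (0.13+0.11)/2 = 0.12, v̄ = (0.42+0.42)/2 = 0.42 → q = 0.7×0.12×0.42 = 0.03528 m³/s
Q = Σ q = 2.302 m³/s

2.30 m³/s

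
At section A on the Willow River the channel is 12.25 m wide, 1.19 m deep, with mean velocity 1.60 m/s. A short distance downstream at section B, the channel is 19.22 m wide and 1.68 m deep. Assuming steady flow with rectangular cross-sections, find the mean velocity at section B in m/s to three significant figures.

Q = A₁V₁ = (12.25×1.19) × 1.60 = 23.32 m³/s
A₂ = 19.22 × 1.68 = 32.29 m²
V₂ = Q/A₂ = 23.32/32.29 = 0.7223 m/s

0.722 m/s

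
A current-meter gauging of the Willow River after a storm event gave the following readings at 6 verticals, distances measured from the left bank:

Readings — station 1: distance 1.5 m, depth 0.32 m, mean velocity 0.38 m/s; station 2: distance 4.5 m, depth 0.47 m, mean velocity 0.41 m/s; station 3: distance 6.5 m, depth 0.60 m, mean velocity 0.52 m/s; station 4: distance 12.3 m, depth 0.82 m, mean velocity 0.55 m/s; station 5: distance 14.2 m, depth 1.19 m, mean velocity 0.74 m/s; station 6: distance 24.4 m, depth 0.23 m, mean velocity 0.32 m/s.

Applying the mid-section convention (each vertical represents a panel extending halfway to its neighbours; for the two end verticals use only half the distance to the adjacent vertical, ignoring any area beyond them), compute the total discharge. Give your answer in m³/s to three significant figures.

9.32 m³/s

w_1 = (4.5 − 1.5)/2 = 1.5 m; q_1 = 0.38 × 0.32 × 1.5 = 0.1824 m³/s
w_2 = (6.5 − 1.5)/2 = 2.5 m; q_2 = 0.41 × 0.47 × 2.5 = 0.4818 m³/s
w_3 = (12.3 − 4.5)/2 = 3.9 m; q_3 = 0.52 × 0.60 × 3.9 = 1.217 m³/s
w_4 = (14.2 − 6.5)/2 = 3.85 m; q_4 = 0.55 × 0.82 × 3.85 = 1.736 m³/s
w_5 = (24.4 − 12.3)/2 = 6.05 m; q_5 = 0.74 × 1.19 × 6.05 = 5.328 m³/s
w_6 = (24.4 − 14.2)/2 = 5.1 m; q_6 = 0.32 × 0.23 × 5.1 = 0.3754 m³/s
Q = Σ qᵢ = 9.320 m³/s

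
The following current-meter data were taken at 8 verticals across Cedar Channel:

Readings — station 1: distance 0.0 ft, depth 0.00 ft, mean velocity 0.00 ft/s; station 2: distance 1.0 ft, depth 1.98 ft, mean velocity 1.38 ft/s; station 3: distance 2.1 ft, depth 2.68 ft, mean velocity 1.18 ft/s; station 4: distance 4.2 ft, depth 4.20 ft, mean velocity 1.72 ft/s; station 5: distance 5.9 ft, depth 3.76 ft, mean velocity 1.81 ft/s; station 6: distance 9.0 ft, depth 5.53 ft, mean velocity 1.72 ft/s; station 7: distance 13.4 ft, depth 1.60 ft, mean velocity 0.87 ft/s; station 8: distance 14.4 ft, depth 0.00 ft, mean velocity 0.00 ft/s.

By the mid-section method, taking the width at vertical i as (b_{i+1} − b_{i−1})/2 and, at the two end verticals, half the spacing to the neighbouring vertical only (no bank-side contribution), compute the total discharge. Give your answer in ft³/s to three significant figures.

77.4 ft³/s

w_2 = (2.1 − 0.0)/2 = 1.05 ft; q_2 = 1.38 × 1.98 × 1.05 = 2.869 ft³/s
w_3 = (4.2 − 1.0)/2 = 1.6 ft; q_3 = 1.18 × 2.68 × 1.6 = 5.060 ft³/s
w_4 = (5.9 − 2.1)/2 = 1.9 ft; q_4 = 1.72 × 4.20 × 1.9 = 13.73 ft³/s
w_5 = (9.0 − 4.2)/2 = 2.4 ft; q_5 = 1.81 × 3.76 × 2.4 = 16.33 ft³/s
w_6 = (13.4 − 5.9)/2 = 3.75 ft; q_6 = 1.72 × 5.53 × 3.75 = 35.67 ft³/s
w_7 = (14.4 − 9.0)/2 = 2.7 ft; q_7 = 0.87 × 1.60 × 2.7 = 3.758 ft³/s
Stations 1, 8 contribute zero (depth or velocity is 0).
Q = Σ qᵢ = 77.41 ft³/s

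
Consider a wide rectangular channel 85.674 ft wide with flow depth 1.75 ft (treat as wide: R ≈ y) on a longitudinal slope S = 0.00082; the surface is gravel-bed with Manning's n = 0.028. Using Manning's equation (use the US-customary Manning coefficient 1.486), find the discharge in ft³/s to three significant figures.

A = b·y = 85.674 × 1.75 = 149.9 ft²
Wide channel: R ≈ y = 1.75 ft
Q = (1.486/n)·A·R^(2/3)·S^(1/2) = (1.486/0.028) × 149.9 × 1.750^(2/3) × 0.00082^(1/2) = 330.9 ft³/s

331 ft³/s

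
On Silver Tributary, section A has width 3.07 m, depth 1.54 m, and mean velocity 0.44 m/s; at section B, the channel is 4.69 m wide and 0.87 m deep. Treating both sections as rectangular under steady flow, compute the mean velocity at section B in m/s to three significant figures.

0.510 m/s

Q = A₁V₁ = (3.07×1.54) × 0.44 = 2.080 m³/s
A₂ = 4.69 × 0.87 = 4.080 m²
V₂ = Q/A₂ = 2.080/4.080 = 0.5098 m/s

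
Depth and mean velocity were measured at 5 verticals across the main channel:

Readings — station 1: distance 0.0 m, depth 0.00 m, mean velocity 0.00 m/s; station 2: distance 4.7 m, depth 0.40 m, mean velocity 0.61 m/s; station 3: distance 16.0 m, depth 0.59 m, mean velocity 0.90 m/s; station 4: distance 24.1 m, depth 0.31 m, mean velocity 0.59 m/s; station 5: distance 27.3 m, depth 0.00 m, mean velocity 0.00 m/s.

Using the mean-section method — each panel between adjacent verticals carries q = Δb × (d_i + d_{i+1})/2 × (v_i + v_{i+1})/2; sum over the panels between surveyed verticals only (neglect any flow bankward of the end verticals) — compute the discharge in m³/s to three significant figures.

Panel 1-2: Δb = 4.7 m, d̄ = (0.00+0.40)/2 = 0.2, v̄ = (0.00+0.61)/2 = 0.305 → q = 4.7×0.2×0.305 = 0.2867 m³/s
Panel 2-3: Δb = 11.3 m, d̄ = (0.40+0.59)/2 = 0.495, v̄ = (0.61+0.90)/2 = 0.755 → q = 11.3×0.495×0.755 = 4.223 m³/s
Panel 3-4: Δb = 8.1 m, d̄ = (0.59+0.31)/2 = 0.45, v̄ = (0.90+0.59)/2 = 0.745 → q = 8.1×0.45×0.745 = 2.716 m³/s
Panel 4-5: Δb = 3.2 m, d̄ = (0.31+0.00)/2 = 0.155, v̄ = (0.59+0.00)/2 = 0.295 → q = 3.2×0.155×0.295 = 0.1463 m³/s
Q = Σ q = 7.372 m³/s

7.37 m³/s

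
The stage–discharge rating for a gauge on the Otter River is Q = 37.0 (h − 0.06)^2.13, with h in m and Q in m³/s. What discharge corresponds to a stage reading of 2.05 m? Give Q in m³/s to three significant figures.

160 m³/s

Q = 37.0 × (2.05 − 0.06)^2.13 = 37.0 × 1.99^2.13 = 160.2 m³/s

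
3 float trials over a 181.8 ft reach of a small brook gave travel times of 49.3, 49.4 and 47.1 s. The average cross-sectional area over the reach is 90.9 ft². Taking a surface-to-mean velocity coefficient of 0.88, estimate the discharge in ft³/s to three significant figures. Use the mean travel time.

t̄ = (49.3 + 49.4 + 47.1) / 3 = 48.6 s
v_surface = L / t̄ = 181.8 / 48.6 = 3.741 ft/s
v_mean = 0.88 × 3.741 = 3.292 ft/s
Q = A × v_mean = 90.9 × 3.292 = 299.2 ft³/s

299 ft³/s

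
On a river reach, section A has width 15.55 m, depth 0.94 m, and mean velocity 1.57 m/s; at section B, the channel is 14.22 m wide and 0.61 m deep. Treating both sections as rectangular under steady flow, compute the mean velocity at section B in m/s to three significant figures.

2.65 m/s

Q = A₁V₁ = (15.55×0.94) × 1.57 = 22.95 m³/s
A₂ = 14.22 × 0.61 = 8.674 m²
V₂ = Q/A₂ = 22.95/8.674 = 2.646 m/s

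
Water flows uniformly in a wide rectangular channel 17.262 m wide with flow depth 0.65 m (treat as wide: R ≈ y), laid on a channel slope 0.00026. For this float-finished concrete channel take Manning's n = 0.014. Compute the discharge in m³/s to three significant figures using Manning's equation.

A = b·y = 17.262 × 0.65 = 11.22 m²
Wide channel: R ≈ y = 0.65 m
Q = (1/n)·A·R^(2/3)·S^(1/2) = (1/0.014) × 11.22 × 0.6500^(2/3) × 0.00026^(1/2) = 9.697 m³/s

9.70 m³/s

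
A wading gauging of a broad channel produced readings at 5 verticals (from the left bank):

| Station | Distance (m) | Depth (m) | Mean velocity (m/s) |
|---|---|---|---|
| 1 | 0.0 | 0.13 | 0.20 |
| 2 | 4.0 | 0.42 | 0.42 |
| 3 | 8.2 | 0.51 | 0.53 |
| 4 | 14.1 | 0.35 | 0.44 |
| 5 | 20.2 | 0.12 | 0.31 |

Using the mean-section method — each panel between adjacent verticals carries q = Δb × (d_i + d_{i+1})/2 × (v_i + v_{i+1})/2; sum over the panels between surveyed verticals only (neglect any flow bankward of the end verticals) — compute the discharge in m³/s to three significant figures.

Panel 1-2: Δb = 4 m, d̄ = (0.13+0.42)/2 = 0.275, v̄ = (0.20+0.42)/2 = 0.31 → q = 4×0.275×0.31 = 0.3410 m³/s
Panel 2-3: Δb = 4.2 m, d̄ = (0.42+0.51)/2 = 0.465, v̄ = (0.42+0.53)/2 = 0.475 → q = 4.2×0.465×0.475 = 0.9277 m³/s
Panel 3-4: Δb = 5.9 m, d̄ = (0.51+0.35)/2 = 0.43, v̄ = (0.53+0.44)/2 = 0.485 → q = 5.9×0.43×0.485 = 1.230 m³/s
Panel 4-5: Δb = 6.1 m, d̄ = (0.35+0.12)/2 = 0.235, v̄ = (0.44+0.31)/2 = 0.375 → q = 6.1×0.235×0.375 = 0.5376 m³/s
Q = Σ q = 3.037 m³/s

3.04 m³/s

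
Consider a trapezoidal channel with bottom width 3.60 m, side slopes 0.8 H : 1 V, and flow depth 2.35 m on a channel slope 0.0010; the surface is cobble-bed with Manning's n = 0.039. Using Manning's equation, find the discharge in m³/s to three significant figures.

A = (b + z·y)·y = (3.60 + 0.8×2.35)×2.35 = 12.88 m²
P = b + 2y√(1+z²) = 3.60 + 2×2.35×√(1+0.8²) = 9.619 m
R = A/P = 12.88/9.619 = 1.339 m
Q = (1/n)·A·R^(2/3)·S^(1/2) = (1/0.039) × 12.88 × 1.339^(2/3) × 0.0010^(1/2) = 12.68 m³/s

12.7 m³/s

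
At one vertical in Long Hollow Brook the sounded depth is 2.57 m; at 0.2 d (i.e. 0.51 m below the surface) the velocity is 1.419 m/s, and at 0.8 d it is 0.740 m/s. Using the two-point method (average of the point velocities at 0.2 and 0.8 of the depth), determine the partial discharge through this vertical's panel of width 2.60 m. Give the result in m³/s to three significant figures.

v̄ = (1.419 + 0.740) / 2 = 1.080 m/s
q = v̄ × d × w = 1.080 × 2.57 × 2.60 = 7.213 m³/s

7.21 m³/s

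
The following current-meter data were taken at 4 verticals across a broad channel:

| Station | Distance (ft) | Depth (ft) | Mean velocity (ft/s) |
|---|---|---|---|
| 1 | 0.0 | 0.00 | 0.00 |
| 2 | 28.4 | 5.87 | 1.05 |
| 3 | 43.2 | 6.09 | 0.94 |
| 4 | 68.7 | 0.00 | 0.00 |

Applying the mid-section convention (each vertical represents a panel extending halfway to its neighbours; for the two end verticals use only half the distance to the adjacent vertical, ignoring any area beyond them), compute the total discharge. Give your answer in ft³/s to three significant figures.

w_2 = (43.2 − 0.0)/2 = 21.6 ft; q_2 = 1.05 × 5.87 × 21.6 = 133.1 ft³/s
w_3 = (68.7 − 28.4)/2 = 20.15 ft; q_3 = 0.94 × 6.09 × 20.15 = 115.4 ft³/s
Stations 1, 4 contribute zero (depth or velocity is 0).
Q = Σ qᵢ = 248.5 ft³/s

248 ft³/s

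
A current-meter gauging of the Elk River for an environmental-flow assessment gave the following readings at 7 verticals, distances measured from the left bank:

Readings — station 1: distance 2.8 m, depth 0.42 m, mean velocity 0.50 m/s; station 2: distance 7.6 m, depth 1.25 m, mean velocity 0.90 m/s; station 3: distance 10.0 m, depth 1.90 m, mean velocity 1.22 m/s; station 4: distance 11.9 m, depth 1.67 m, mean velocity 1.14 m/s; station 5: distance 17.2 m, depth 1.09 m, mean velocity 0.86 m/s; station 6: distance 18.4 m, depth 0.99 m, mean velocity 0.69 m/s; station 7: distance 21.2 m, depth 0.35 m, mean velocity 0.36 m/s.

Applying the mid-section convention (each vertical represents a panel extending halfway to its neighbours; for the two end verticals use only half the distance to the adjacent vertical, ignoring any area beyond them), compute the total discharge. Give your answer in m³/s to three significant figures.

w_1 = (7.6 − 2.8)/2 = 2.4 m; q_1 = 0.50 × 0.42 × 2.4 = 0.5040 m³/s
w_2 = (10.0 − 2.8)/2 = 3.6 m; q_2 = 0.90 × 1.25 × 3.6 = 4.050 m³/s
w_3 = (11.9 − 7.6)/2 = 2.15 m; q_3 = 1.22 × 1.90 × 2.15 = 4.984 m³/s
w_4 = (17.2 − 10.0)/2 = 3.6 m; q_4 = 1.14 × 1.67 × 3.6 = 6.854 m³/s
w_5 = (18.4 − 11.9)/2 = 3.25 m; q_5 = 0.86 × 1.09 × 3.25 = 3.047 m³/s
w_6 = (21.2 − 17.2)/2 = 2 m; q_6 = 0.69 × 0.99 × 2 = 1.366 m³/s
w_7 = (21.2 − 18.4)/2 = 1.4 m; q_7 = 0.36 × 0.35 × 1.4 = 0.1764 m³/s
Q = Σ qᵢ = 20.98 m³/s

21.0 m³/s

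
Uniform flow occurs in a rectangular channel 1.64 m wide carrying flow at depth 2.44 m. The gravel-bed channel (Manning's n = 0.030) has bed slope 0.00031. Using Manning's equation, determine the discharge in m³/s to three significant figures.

A = b·y = 1.64 × 2.44 = 4.002 m²
P = b + 2y = 1.64 + 2×2.44 = 6.520 m
R = A/P = 4.002/6.520 = 0.6137 m
Q = (1/n)·A·R^(2/3)·S^(1/2) = (1/0.030) × 4.002 × 0.6137^(2/3) × 0.00031^(1/2) = 1.696 m³/s

1.70 m³/s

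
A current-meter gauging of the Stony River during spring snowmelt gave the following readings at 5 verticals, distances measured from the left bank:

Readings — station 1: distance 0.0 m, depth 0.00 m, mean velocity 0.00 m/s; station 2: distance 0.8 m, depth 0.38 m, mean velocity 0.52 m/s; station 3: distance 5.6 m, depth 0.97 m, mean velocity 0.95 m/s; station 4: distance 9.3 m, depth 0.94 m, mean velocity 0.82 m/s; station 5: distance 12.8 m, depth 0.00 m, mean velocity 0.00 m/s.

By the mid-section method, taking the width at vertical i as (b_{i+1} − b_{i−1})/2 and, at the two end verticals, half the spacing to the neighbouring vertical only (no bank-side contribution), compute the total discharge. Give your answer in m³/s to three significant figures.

w_2 = (5.6 − 0.0)/2 = 2.8 m; q_2 = 0.52 × 0.38 × 2.8 = 0.5533 m³/s
w_3 = (9.3 − 0.8)/2 = 4.25 m; q_3 = 0.95 × 0.97 × 4.25 = 3.916 m³/s
w_4 = (12.8 − 5.6)/2 = 3.6 m; q_4 = 0.82 × 0.94 × 3.6 = 2.775 m³/s
Stations 1, 5 contribute zero (depth or velocity is 0).
Q = Σ qᵢ = 7.245 m³/s

7.24 m³/s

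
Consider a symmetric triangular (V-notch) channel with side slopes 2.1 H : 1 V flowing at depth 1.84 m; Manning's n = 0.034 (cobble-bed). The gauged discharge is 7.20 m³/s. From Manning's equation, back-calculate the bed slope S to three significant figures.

0.00152

A = z·y² = 2.1×1.84² = 7.110 m²
P = 2y√(1+z²) = 2×1.84×√(1+2.1²) = 8.559 m
R = A/P = 7.110/8.559 = 0.8306 m
S = (Q·n / (1·A·R^(2/3)))² = (7.20×0.034 / (1×7.110×0.8836))² = 0.001518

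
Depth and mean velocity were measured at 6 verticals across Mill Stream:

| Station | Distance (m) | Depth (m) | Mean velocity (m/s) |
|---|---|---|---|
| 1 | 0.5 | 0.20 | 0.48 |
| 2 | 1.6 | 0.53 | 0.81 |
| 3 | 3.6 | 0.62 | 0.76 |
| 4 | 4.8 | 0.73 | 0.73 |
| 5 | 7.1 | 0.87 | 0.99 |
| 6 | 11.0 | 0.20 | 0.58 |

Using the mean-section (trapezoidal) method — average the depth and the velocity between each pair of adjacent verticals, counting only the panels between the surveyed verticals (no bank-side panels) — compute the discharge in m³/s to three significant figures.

4.99 m³/s

Panel 1-2: Δb = 1.1 m, d̄ = (0.20+0.53)/2 = 0.365, v̄ = (0.48+0.81)/2 = 0.645 → q = 1.1×0.365×0.645 = 0.2590 m³/s
Panel 2-3: Δb = 2 m, d̄ = (0.53+0.62)/2 = 0.575, v̄ = (0.81+0.76)/2 = 0.785 → q = 2×0.575×0.785 = 0.9028 m³/s
Panel 3-4: Δb = 1.2 m, d̄ = (0.62+0.73)/2 = 0.675, v̄ = (0.76+0.73)/2 = 0.745 → q = 1.2×0.675×0.745 = 0.6035 m³/s
Panel 4-5: Δb = 2.3 m, d̄ = (0.73+0.87)/2 = 0.8, v̄ = (0.73+0.99)/2 = 0.86 → q = 2.3×0.8×0.86 = 1.582 m³/s
Panel 5-6: Δb = 3.9 m, d̄ = (0.87+0.20)/2 = 0.535, v̄ = (0.99+0.58)/2 = 0.785 → q = 3.9×0.535×0.785 = 1.638 m³/s
Q = Σ q = 4.985 m³/s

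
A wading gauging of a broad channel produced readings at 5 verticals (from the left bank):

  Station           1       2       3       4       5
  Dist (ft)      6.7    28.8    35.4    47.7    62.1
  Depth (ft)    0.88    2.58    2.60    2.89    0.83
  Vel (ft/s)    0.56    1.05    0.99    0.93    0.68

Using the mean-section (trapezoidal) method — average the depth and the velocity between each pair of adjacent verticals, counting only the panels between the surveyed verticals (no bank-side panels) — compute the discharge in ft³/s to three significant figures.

102 ft³/s

Panel 1-2: Δb = 22.1 ft, d̄ = (0.88+2.58)/2 = 1.73, v̄ = (0.56+1.05)/2 = 0.805 → q = 22.1×1.73×0.805 = 30.78 ft³/s
Panel 2-3: Δb = 6.6 ft, d̄ = (2.58+2.60)/2 = 2.59, v̄ = (1.05+0.99)/2 = 1.02 → q = 6.6×2.59×1.02 = 17.44 ft³/s
Panel 3-4: Δb = 12.3 ft, d̄ = (2.60+2.89)/2 = 2.745, v̄ = (0.99+0.93)/2 = 0.96 → q = 12.3×2.745×0.96 = 32.41 ft³/s
Panel 4-5: Δb = 14.4 ft, d̄ = (2.89+0.83)/2 = 1.86, v̄ = (0.93+0.68)/2 = 0.805 → q = 14.4×1.86×0.805 = 21.56 ft³/s
Q = Σ q = 102.2 ft³/s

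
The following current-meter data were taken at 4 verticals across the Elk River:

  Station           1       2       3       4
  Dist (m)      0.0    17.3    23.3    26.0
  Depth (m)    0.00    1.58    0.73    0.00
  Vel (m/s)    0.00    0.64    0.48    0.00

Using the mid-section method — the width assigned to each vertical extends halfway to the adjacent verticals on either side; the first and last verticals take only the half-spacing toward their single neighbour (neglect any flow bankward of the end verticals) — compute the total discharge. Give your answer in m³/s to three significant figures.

w_2 = (23.3 − 0.0)/2 = 11.65 m; q_2 = 0.64 × 1.58 × 11.65 = 11.78 m³/s
w_3 = (26.0 − 17.3)/2 = 4.35 m; q_3 = 0.48 × 0.73 × 4.35 = 1.524 m³/s
Stations 1, 4 contribute zero (depth or velocity is 0).
Q = Σ qᵢ = 13.30 m³/s

13.3 m³/s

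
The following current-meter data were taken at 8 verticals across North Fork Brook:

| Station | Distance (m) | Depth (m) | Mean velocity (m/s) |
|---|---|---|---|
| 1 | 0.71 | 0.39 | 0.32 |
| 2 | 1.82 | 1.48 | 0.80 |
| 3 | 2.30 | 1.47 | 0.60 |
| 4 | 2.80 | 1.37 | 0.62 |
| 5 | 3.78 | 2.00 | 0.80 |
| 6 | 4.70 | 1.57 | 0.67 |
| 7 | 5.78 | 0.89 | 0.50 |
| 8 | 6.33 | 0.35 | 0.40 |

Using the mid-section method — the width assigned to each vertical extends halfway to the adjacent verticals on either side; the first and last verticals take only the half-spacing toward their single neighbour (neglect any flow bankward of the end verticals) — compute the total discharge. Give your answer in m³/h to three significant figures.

w_1 = (1.82 − 0.71)/2 = 0.555 m; q_1 = 0.32 × 0.39 × 0.555 = 0.06926 m³/s
w_2 = (2.30 − 0.71)/2 = 0.795 m; q_2 = 0.80 × 1.48 × 0.795 = 0.9413 m³/s
w_3 = (2.80 − 1.82)/2 = 0.49 m; q_3 = 0.60 × 1.47 × 0.49 = 0.4322 m³/s
w_4 = (3.78 − 2.30)/2 = 0.74 m; q_4 = 0.62 × 1.37 × 0.74 = 0.6286 m³/s
w_5 = (4.70 − 2.80)/2 = 0.95 m; q_5 = 0.80 × 2.00 × 0.95 = 1.520 m³/s
w_6 = (5.78 − 3.78)/2 = 1 m; q_6 = 0.67 × 1.57 × 1 = 1.052 m³/s
w_7 = (6.33 − 4.70)/2 = 0.815 m; q_7 = 0.50 × 0.89 × 0.815 = 0.3627 m³/s
w_8 = (6.33 − 5.78)/2 = 0.275 m; q_8 = 0.40 × 0.35 × 0.275 = 0.03850 m³/s
Q = Σ qᵢ = 5.044 m³/s
= 5.044 × 3600 = 18160 m³/h

18200 m³/h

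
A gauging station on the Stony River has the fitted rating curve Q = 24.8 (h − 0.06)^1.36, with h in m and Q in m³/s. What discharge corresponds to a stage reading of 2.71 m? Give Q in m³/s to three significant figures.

Q = 24.8 × (2.71 − 0.06)^1.36 = 24.8 × 2.65^1.36 = 93.34 m³/s

93.3 m³/s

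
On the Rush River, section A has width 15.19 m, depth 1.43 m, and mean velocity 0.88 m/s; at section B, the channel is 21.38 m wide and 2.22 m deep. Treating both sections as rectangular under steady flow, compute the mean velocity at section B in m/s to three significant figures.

0.403 m/s

Q = A₁V₁ = (15.19×1.43) × 0.88 = 19.12 m³/s
A₂ = 21.38 × 2.22 = 47.46 m²
V₂ = Q/A₂ = 19.12/47.46 = 0.4027 m/s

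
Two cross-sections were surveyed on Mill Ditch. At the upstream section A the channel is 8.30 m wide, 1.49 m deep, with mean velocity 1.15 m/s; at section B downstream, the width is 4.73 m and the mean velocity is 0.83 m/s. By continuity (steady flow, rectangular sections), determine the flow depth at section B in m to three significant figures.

3.62 m

Q = A₁V₁ = (8.30×1.49) × 1.15 = 14.22 m³/s
d₂ = Q/(b₂ V₂) = 14.22/(4.73×0.83) = 3.623 m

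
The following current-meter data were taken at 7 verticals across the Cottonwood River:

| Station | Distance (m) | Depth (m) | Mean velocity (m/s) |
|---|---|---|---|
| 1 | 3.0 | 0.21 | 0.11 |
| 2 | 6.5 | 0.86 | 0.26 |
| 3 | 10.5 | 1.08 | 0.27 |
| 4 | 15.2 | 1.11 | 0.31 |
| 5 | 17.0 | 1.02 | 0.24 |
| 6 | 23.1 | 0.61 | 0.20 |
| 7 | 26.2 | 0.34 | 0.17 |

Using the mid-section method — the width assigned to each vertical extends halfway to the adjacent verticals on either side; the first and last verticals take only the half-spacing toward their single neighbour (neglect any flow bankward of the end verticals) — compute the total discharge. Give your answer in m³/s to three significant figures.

w_1 = (6.5 − 3.0)/2 = 1.75 m; q_1 = 0.11 × 0.21 × 1.75 = 0.04043 m³/s
w_2 = (10.5 − 3.0)/2 = 3.75 m; q_2 = 0.26 × 0.86 × 3.75 = 0.8385 m³/s
w_3 = (15.2 − 6.5)/2 = 4.35 m; q_3 = 0.27 × 1.08 × 4.35 = 1.268 m³/s
w_4 = (17.0 − 10.5)/2 = 3.25 m; q_4 = 0.31 × 1.11 × 3.25 = 1.118 m³/s
w_5 = (23.1 − 15.2)/2 = 3.95 m; q_5 = 0.24 × 1.02 × 3.95 = 0.9670 m³/s
w_6 = (26.2 − 17.0)/2 = 4.6 m; q_6 = 0.20 × 0.61 × 4.6 = 0.5612 m³/s
w_7 = (26.2 − 23.1)/2 = 1.55 m; q_7 = 0.17 × 0.34 × 1.55 = 0.08959 m³/s
Q = Σ qᵢ = 4.883 m³/s

4.88 m³/s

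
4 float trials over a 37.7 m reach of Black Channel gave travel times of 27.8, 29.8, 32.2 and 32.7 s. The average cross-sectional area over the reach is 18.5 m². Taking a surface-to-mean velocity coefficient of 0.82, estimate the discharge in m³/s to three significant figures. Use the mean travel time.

18.7 m³/s

t̄ = (27.8 + 29.8 + 32.2 + 32.7) / 4 = 30.625 s
v_surface = L / t̄ = 37.7 / 30.625 = 1.231 m/s
v_mean = 0.82 × 1.231 = 1.009 m/s
Q = A × v_mean = 18.5 × 1.009 = 18.67 m³/s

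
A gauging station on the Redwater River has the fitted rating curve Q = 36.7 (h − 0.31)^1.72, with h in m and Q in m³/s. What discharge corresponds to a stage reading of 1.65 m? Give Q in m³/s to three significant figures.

Q = 36.7 × (1.65 − 0.31)^1.72 = 36.7 × 1.34^1.72 = 60.71 m³/s

60.7 m³/s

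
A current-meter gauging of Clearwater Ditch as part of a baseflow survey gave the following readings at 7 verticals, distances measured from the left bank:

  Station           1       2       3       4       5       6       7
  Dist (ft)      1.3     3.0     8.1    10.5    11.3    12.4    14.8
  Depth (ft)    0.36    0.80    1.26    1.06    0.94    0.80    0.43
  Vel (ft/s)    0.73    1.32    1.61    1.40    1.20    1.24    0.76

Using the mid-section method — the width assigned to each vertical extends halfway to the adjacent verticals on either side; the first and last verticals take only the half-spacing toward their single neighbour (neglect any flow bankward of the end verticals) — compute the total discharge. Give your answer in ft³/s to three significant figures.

17.0 ft³/s

w_1 = (3.0 − 1.3)/2 = 0.85 ft; q_1 = 0.73 × 0.36 × 0.85 = 0.2234 ft³/s
w_2 = (8.1 − 1.3)/2 = 3.4 ft; q_2 = 1.32 × 0.80 × 3.4 = 3.590 ft³/s
w_3 = (10.5 − 3.0)/2 = 3.75 ft; q_3 = 1.61 × 1.26 × 3.75 = 7.607 ft³/s
w_4 = (11.3 − 8.1)/2 = 1.6 ft; q_4 = 1.40 × 1.06 × 1.6 = 2.374 ft³/s
w_5 = (12.4 − 10.5)/2 = 0.95 ft; q_5 = 1.20 × 0.94 × 0.95 = 1.072 ft³/s
w_6 = (14.8 − 11.3)/2 = 1.75 ft; q_6 = 1.24 × 0.80 × 1.75 = 1.736 ft³/s
w_7 = (14.8 − 12.4)/2 = 1.2 ft; q_7 = 0.76 × 0.43 × 1.2 = 0.3922 ft³/s
Q = Σ qᵢ = 17.00 ft³/s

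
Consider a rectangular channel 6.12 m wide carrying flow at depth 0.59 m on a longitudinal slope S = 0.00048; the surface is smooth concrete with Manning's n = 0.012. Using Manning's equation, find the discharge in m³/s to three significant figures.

4.12 m³/s

A = b·y = 6.12 × 0.59 = 3.611 m²
P = b + 2y = 6.12 + 2×0.59 = 7.300 m
R = A/P = 3.611/7.300 = 0.4946 m
Q = (1/n)·A·R^(2/3)·S^(1/2) = (1/0.012) × 3.611 × 0.4946^(2/3) × 0.00048^(1/2) = 4.123 m³/s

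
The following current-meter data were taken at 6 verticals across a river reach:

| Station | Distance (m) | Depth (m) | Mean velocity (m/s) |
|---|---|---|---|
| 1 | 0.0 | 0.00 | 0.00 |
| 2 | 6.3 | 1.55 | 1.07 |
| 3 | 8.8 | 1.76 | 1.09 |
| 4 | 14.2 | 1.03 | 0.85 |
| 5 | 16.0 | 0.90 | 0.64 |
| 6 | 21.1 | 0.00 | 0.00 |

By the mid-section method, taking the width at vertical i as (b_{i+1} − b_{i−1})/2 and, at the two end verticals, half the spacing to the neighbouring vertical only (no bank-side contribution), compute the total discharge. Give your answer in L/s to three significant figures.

20000 L/s

w_2 = (8.8 − 0.0)/2 = 4.4 m; q_2 = 1.07 × 1.55 × 4.4 = 7.297 m³/s
w_3 = (14.2 − 6.3)/2 = 3.95 m; q_3 = 1.09 × 1.76 × 3.95 = 7.578 m³/s
w_4 = (16.0 − 8.8)/2 = 3.6 m; q_4 = 0.85 × 1.03 × 3.6 = 3.152 m³/s
w_5 = (21.1 − 14.2)/2 = 3.45 m; q_5 = 0.64 × 0.90 × 3.45 = 1.987 m³/s
Stations 1, 6 contribute zero (depth or velocity is 0).
Q = Σ qᵢ = 20.01 m³/s
= 20.01 × 1000 = 20010 L/s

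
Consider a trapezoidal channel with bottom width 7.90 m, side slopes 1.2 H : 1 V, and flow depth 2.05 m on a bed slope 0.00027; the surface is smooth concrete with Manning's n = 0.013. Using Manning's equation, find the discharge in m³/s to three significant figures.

A = (b + z·y)·y = (7.90 + 1.2×2.05)×2.05 = 21.24 m²
P = b + 2y√(1+z²) = 7.90 + 2×2.05×√(1+1.2²) = 14.30 m
R = A/P = 21.24/14.30 = 1.485 m
Q = (1/n)·A·R^(2/3)·S^(1/2) = (1/0.013) × 21.24 × 1.485^(2/3) × 0.00027^(1/2) = 34.94 m³/s

34.9 m³/s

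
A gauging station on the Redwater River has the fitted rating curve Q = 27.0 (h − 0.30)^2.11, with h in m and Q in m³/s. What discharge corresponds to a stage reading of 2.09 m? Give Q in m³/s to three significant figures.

Q = 27.0 × (2.09 − 0.30)^2.11 = 27.0 × 1.79^2.11 = 92.23 m³/s

92.2 m³/s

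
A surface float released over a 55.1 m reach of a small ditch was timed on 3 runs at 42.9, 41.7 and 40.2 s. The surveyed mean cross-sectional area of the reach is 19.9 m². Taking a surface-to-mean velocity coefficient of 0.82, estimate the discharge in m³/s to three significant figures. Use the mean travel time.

t̄ = (42.9 + 41.7 + 40.2) / 3 = 41.6 s
v_surface = L / t̄ = 55.1 / 41.6 = 1.325 m/s
v_mean = 0.82 × 1.325 = 1.086 m/s
Q = A × v_mean = 19.9 × 1.086 = 21.61 m³/s

21.6 m³/s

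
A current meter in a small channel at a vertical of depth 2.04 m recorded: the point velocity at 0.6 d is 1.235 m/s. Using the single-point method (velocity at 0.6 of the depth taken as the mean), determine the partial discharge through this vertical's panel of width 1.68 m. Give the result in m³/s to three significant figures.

4.23 m³/s

v̄ = v₀.₆ = 1.235 m/s
q = v̄ × d × w = 1.235 × 2.04 × 1.68 = 4.233 m³/s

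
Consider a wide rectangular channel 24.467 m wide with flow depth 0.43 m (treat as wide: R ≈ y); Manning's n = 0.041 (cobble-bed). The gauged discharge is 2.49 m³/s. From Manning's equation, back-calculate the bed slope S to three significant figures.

A = b·y = 24.467 × 0.43 = 10.52 m²
Wide channel: R ≈ y = 0.43 m
S = (Q·n / (1·A·R^(2/3)))² = (2.49×0.041 / (1×10.52×0.5697))² = 0.0002901

0.000290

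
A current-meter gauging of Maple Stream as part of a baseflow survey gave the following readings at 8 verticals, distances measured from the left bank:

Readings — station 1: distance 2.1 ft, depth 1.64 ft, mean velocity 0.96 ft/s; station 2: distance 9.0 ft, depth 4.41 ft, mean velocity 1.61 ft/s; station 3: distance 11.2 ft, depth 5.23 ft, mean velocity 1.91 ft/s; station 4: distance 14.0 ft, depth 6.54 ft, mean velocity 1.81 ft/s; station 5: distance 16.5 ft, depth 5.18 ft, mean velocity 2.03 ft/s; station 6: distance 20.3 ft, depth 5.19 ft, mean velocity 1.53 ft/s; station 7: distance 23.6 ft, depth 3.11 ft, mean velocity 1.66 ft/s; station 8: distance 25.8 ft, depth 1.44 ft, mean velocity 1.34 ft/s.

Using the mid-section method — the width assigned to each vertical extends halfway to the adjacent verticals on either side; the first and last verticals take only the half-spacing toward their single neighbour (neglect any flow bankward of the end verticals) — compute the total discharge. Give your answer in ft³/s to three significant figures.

172 ft³/s

w_1 = (9.0 − 2.1)/2 = 3.45 ft; q_1 = 0.96 × 1.64 × 3.45 = 5.432 ft³/s
w_2 = (11.2 − 2.1)/2 = 4.55 ft; q_2 = 1.61 × 4.41 × 4.55 = 32.31 ft³/s
w_3 = (14.0 − 9.0)/2 = 2.5 ft; q_3 = 1.91 × 5.23 × 2.5 = 24.97 ft³/s
w_4 = (16.5 − 11.2)/2 = 2.65 ft; q_4 = 1.81 × 6.54 × 2.65 = 31.37 ft³/s
w_5 = (20.3 − 14.0)/2 = 3.15 ft; q_5 = 2.03 × 5.18 × 3.15 = 33.12 ft³/s
w_6 = (23.6 − 16.5)/2 = 3.55 ft; q_6 = 1.53 × 5.19 × 3.55 = 28.19 ft³/s
w_7 = (25.8 − 20.3)/2 = 2.75 ft; q_7 = 1.66 × 3.11 × 2.75 = 14.20 ft³/s
w_8 = (25.8 − 23.6)/2 = 1.1 ft; q_8 = 1.34 × 1.44 × 1.1 = 2.123 ft³/s
Q = Σ qᵢ = 171.7 ft³/s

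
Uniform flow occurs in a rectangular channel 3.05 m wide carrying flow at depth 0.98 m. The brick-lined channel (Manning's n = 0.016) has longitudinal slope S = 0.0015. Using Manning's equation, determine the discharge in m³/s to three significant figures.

5.13 m³/s

A = b·y = 3.05 × 0.98 = 2.989 m²
P = b + 2y = 3.05 + 2×0.98 = 5.010 m
R = A/P = 2.989/5.010 = 0.5966 m
Q = (1/n)·A·R^(2/3)·S^(1/2) = (1/0.016) × 2.989 × 0.5966^(2/3) × 0.0015^(1/2) = 5.128 m³/s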